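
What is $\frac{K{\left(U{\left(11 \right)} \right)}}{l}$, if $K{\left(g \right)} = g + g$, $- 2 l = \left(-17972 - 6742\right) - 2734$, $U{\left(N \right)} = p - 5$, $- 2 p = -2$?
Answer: $- \frac{2}{3431} \approx -0.00058292$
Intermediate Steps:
$p = 1$ ($p = \left(- \frac{1}{2}\right) \left(-2\right) = 1$)
$U{\left(N \right)} = -4$ ($U{\left(N \right)} = 1 - 5 = -4$)
$l = 13724$ ($l = - \frac{\left(-17972 - 6742\right) - 2734}{2} = - \frac{-24714 - 2734}{2} = \left(- \frac{1}{2}\right) \left(-27448\right) = 13724$)
$K{\left(g \right)} = 2 g$
$\frac{K{\left(U{\left(11 \right)} \right)}}{l} = \frac{2 \left(-4\right)}{13724} = \left(-8\right) \frac{1}{13724} = - \frac{2}{3431}$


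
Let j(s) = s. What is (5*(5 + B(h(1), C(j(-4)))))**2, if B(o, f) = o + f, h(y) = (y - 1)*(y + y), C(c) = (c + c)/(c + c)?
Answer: 900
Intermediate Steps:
C(c) = 1 (C(c) = (2*c)/((2*c)) = (2*c)*(1/(2*c)) = 1)
h(y) = 2*y*(-1 + y) (h(y) = (-1 + y)*(2*y) = 2*y*(-1 + y))
B(o, f) = f + o
(5*(5 + B(h(1), C(j(-4)))))**2 = (5*(5 + (1 + 2*1*(-1 + 1))))**2 = (5*(5 + (1 + 2*1*0)))**2 = (5*(5 + (1 + 0)))**2 = (5*(5 + 1))**2 = (5*6)**2 = 30**2 = 900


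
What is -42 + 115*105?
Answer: 12033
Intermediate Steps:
-42 + 115*105 = -42 + 12075 = 12033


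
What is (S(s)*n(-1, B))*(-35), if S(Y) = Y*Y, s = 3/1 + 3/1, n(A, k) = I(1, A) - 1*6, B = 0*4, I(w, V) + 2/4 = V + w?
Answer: 8190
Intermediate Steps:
I(w, V) = -½ + V + w (I(w, V) = -½ + (V + w) = -½ + V + w)
B = 0
n(A, k) = -11/2 + A (n(A, k) = (-½ + A + 1) - 1*6 = (½ + A) - 6 = -11/2 + A)
s = 6 (s = 3*1 + 3*1 = 3 + 3 = 6)
S(Y) = Y²
(S(s)*n(-1, B))*(-35) = (6²*(-11/2 - 1))*(-35) = (36*(-13/2))*(-35) = -234*(-35) = 8190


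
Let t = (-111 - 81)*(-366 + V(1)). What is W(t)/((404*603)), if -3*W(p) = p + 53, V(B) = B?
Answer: -70133/730836 ≈ -0.095963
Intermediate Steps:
t = 70080 (t = (-111 - 81)*(-366 + 1) = -192*(-365) = 70080)
W(p) = -53/3 - p/3 (W(p) = -(p + 53)/3 = -(53 + p)/3 = -53/3 - p/3)
W(t)/((404*603)) = (-53/3 - 1/3*70080)/((404*603)) = (-53/3 - 23360)/243612 = -70133/3*1/243612 = -70133/730836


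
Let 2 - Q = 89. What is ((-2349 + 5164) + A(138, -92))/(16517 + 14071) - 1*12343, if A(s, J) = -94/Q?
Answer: -32846403509/2661156 ≈ -12343.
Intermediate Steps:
Q = -87 (Q = 2 - 1*89 = 2 - 89 = -87)
A(s, J) = 94/87 (A(s, J) = -94/(-87) = -94*(-1/87) = 94/87)
((-2349 + 5164) + A(138, -92))/(16517 + 14071) - 1*12343 = ((-2349 + 5164) + 94/87)/(16517 + 14071) - 1*12343 = (2815 + 94/87)/30588 - 12343 = (244999/87)*(1/30588) - 12343 = 244999/2661156 - 12343 = -32846403509/2661156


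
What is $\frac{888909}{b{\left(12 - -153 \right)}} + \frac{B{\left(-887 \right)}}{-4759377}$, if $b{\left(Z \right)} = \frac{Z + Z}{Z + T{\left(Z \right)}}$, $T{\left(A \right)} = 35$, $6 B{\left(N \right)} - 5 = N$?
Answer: $\frac{1343064460297}{2493007} \approx 5.3873 \cdot 10^{5}$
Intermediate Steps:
$B{\left(N \right)} = \frac{5}{6} + \frac{N}{6}$
$b{\left(Z \right)} = \frac{2 Z}{35 + Z}$ ($b{\left(Z \right)} = \frac{Z + Z}{Z + 35} = \frac{2 Z}{35 + Z}$)
$\frac{888909}{b{\left(12 - -153 \right)}} + \frac{B{\left(-887 \right)}}{-4759377} = \frac{888909}{2 \left(12 - -153\right) \frac{1}{35 + \left(12 - -153\right)}} + \frac{\frac{5}{6} + \frac{1}{6} \left(-887\right)}{-4759377} = \frac{888909}{2 \left(12 + 153\right) \frac{1}{35 + \left(12 + 153\right)}} + \left(\frac{5}{6} - \frac{887}{6}\right) \left(- \frac{1}{4759377}\right) = \frac{888909}{2 \cdot 165 \frac{1}{35 + 165}} - - \frac{7}{226637} = \frac{888909}{2 \cdot 165 \cdot \frac{1}{200}} + \frac{7}{226637} = \frac{888909}{\frac{33}{20}} + \frac{7}{226637} = 888909 \cdot \frac{20}{33} + \frac{7}{226637} = \frac{5926060}{11} + \frac{7}{226637} = \frac{1343064460297}{2493007}$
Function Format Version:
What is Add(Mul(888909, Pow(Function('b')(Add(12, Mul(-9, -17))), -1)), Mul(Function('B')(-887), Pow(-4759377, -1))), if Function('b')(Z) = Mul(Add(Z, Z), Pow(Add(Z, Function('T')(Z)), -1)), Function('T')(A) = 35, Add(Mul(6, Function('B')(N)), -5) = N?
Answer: Rational(1343064460297, 2493007) ≈ 5.3873e+5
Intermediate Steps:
Function('B')(N) = Add(Rational(5, 6), Mul(Rational(1, 6), N))
Function('b')(Z) = Mul(2, Z, Pow(Add(35, Z), -1)) (Function('b')(Z) = Mul(Add(Z, Z), Pow(Add(Z, 35), -1)) = Mul(Mul(2, Z), Pow(Add(35, Z), -1)) = Mul(2, Z, Pow(Add(35, Z), -1)))
Add(Mul(888909, Pow(Function('b')(Add(12, Mul(-9, -17))), -1)), Mul(Function('B')(-887), Pow(-4759377, -1))) = Add(Mul(888909, Pow(Mul(2, Add(12, Mul(-9, -17)), Pow(Add(35, Add(12, Mul(-9, -17))), -1)), -1)), Mul(Add(Rational(5, 6), Mul(Rational(1, 6), -887)), Pow(-4759377, -1))) = Add(Mul(888909, Pow(Mul(2, Add(12, 153), Pow(Add(35, Add(12, 153)), -1)), -1)), Mul(Add(Rational(5, 6), Rational(-887, 6)), Rational(-1, 4759377))) = Add(Mul(888909, Pow(Mul(2, 165, Pow(Add(35, 165), -1)), -1)), Mul(-147, Rational(-1, 4759377))) = Add(Mul(888909, Pow(Mul(2, 165, Pow(200, -1)), -1)), Rational(7, 226637)) = Add(Mul(888909, Pow(Mul(2, 165, Rational(1, 200)), -1)), Rational(7, 226637)) = Add(Mul(888909, Pow(Rational(33, 20), -1)), Rational(7, 226637)) = Add(Mul(888909, Rational(20, 33)), Rational(7, 226637)) = Add(Rational(5926060, 11), Rational(7, 226637)) = Rational(1343064460297, 2493007)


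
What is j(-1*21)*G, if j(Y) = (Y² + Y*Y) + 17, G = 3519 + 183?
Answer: 3328098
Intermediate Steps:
G = 3702
j(Y) = 17 + 2*Y² (j(Y) = (Y² + Y²) + 17 = 2*Y² + 17 = 17 + 2*Y²)
j(-1*21)*G = (17 + 2*(-1*21)²)*3702 = (17 + 2*(-21)²)*3702 = (17 + 2*441)*3702 = (17 + 882)*3702 = 899*3702 = 3328098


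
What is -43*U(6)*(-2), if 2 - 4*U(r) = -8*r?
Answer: 1075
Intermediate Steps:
U(r) = ½ + 2*r (U(r) = ½ - (-2)*r = ½ + 2*r)
-43*U(6)*(-2) = -43*(½ + 2*6)*(-2) = -43*(½ + 12)*(-2) = -43*25/2*(-2) = -1075/2*(-2) = 1075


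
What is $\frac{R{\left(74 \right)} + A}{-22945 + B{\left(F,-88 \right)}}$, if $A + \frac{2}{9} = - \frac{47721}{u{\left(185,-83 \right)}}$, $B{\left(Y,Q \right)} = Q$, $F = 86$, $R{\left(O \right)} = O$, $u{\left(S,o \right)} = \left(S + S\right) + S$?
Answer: $\frac{20323}{38349945} \approx 0.00052994$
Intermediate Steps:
$u{\left(S,o \right)} = 3 S$ ($u{\left(S,o \right)} = 2 S + S = 3 S$)
$A = - \frac{143533}{1665}$ ($A = - \frac{2}{9} - \frac{47721}{3 \cdot 185} = - \frac{2}{9} - \frac{47721}{555} = - \frac{2}{9} - \frac{15907}{185} = - \frac{143533}{1665} \approx -86.206$)
$\frac{R{\left(74 \right)} + A}{-22945 + B{\left(F,-88 \right)}} = \frac{74 - \frac{143533}{1665}}{-22945 - 88} = - \frac{20323}{1665 \left(-23033\right)} = \left(- \frac{20323}{1665}\right) \left(- \frac{1}{23033}\right) = \frac{20323}{38349945}$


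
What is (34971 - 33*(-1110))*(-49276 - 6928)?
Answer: -4024262604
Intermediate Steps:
(34971 - 33*(-1110))*(-49276 - 6928) = (34971 + 36630)*(-56204) = 71601*(-56204) = -4024262604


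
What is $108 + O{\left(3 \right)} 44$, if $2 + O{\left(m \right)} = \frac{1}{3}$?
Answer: $\frac{104}{3} \approx 34.667$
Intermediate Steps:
$O{\left(m \right)} = - \frac{5}{3}$ ($O{\left(m \right)} = -2 + \frac{1}{3} = - \frac{5}{3}$)
$108 + O{\left(3 \right)} 44 = 108 - \frac{220}{3} = \frac{104}{3}$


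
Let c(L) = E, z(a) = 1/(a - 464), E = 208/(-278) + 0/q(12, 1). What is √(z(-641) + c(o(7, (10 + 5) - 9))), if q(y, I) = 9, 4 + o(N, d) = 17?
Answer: I*√17672487105/153595 ≈ 0.86551*I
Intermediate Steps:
o(N, d) = 13 (o(N, d) = -4 + 17 = 13)
E = -104/139 (E = 208/(-278) + 0/9 = 208*(-1/278) + 0*(⅑) = -104/139 + 0 = -104/139 ≈ -0.74820)
z(a) = 1/(-464 + a)
c(L) = -104/139
√(z(-641) + c(o(7, (10 + 5) - 9))) = √(1/(-464 - 641) - 104/139) = √(1/(-1105) - 104/139) = √(-1/1105 - 104/139) = √(-115059/153595) = I*√17672487105/153595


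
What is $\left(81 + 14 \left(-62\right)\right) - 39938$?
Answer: $-40725$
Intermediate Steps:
$\left(81 + 14 \left(-62\right)\right) - 39938 = \left(81 - 868\right) - 39938 = -787 - 39938 = -40725$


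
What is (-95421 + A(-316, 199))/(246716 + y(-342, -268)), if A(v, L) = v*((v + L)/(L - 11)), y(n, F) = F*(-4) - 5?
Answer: -4475544/11645801 ≈ -0.38431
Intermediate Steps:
y(n, F) = -5 - 4*F (y(n, F) = -4*F - 5 = -5 - 4*F)
A(v, L) = v*(L + v)/(-11 + L) (A(v, L) = v*((L + v)/(-11 + L)) = v*(L + v)/(-11 + L))
(-95421 + A(-316, 199))/(246716 + y(-342, -268)) = (-95421 - 316*(199 - 316)/(-11 + 199))/(246716 + (-5 - 4*(-268))) = (-95421 - 316*(-117)/188)/(246716 + (-5 + 1072)) = (-95421 - 316*1/188*(-117))/(246716 + 1067) = (-95421 + 9243/47)/247783 = -4475544/47*1/247783 = -4475544/11645801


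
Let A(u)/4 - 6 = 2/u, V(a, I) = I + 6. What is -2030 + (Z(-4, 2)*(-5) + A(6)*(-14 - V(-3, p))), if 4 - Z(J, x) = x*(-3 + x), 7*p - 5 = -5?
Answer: -7700/3 ≈ -2566.7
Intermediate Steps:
p = 0 (p = 5/7 + (1/7)*(-5) = 5/7 - 5/7 = 0)
V(a, I) = 6 + I
Z(J, x) = 4 - x*(-3 + x)
A(u) = 24 + 8/u (A(u) = 24 + 4*(2/u) = 24 + 8/u)
-2030 + (Z(-4, 2)*(-5) + A(6)*(-14 - V(-3, p))) = -2030 + ((4 - 1*2**2 + 3*2)*(-5) + (24 + 8/6)*(-14 - (6 + 0))) = -2030 + ((4 - 1*4 + 6)*(-5) + (24 + 8*(1/6))*(-14 - 1*6)) = -2030 + ((4 - 4 + 6)*(-5) + (24 + 4/3)*(-14 - 6)) = -2030 + (6*(-5) + (76/3)*(-20)) = -2030 + (-30 - 1520/3) = -2030 - 1610/3 = -7700/3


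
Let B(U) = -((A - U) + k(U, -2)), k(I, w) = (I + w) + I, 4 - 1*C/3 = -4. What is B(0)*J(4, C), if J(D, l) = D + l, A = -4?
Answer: 168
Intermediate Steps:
C = 24 (C = 12 - 3*(-4) = 12 + 12 = 24)
k(I, w) = w + 2*I
B(U) = 6 - U (B(U) = -((-4 - U) + (-2 + 2*U)) = -(-6 + U) = 6 - U)
B(0)*J(4, C) = (6 - 1*0)*(4 + 24) = (6 + 0)*28 = 6*28 = 168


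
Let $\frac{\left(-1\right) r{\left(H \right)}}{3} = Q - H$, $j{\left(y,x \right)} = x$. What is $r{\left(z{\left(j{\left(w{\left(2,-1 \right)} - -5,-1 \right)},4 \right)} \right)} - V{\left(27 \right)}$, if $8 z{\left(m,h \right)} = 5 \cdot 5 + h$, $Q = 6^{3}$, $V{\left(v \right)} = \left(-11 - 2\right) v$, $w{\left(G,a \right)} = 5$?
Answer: $- \frac{2289}{8} \approx -286.13$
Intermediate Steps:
$V{\left(v \right)} = - 13 v$ ($V{\left(v \right)} = \left(-11 - 2\right) v = - 13 v$)
$Q = 216$
$z{\left(m,h \right)} = \frac{25}{8} + \frac{h}{8}$ ($z{\left(m,h \right)} = \frac{5 \cdot 5 + h}{8} = \frac{25 + h}{8} = \frac{25}{8} + \frac{h}{8}$)
$r{\left(H \right)} = -648 + 3 H$ ($r{\left(H \right)} = - 3 \left(216 - H\right) = -648 + 3 H$)
$r{\left(z{\left(j{\left(w{\left(2,-1 \right)} - -5,-1 \right)},4 \right)} \right)} - V{\left(27 \right)} = \left(-648 + 3 \left(\frac{25}{8} + \frac{1}{8} \cdot 4\right)\right) - \left(-13\right) 27 = \left(-648 + 3 \left(\frac{25}{8} + \frac{1}{2}\right)\right) - -351 = \left(-648 + 3 \cdot \frac{29}{8}\right) + 351 = \left(-648 + \frac{87}{8}\right) + 351 = - \frac{5097}{8} + 351 = - \frac{2289}{8}$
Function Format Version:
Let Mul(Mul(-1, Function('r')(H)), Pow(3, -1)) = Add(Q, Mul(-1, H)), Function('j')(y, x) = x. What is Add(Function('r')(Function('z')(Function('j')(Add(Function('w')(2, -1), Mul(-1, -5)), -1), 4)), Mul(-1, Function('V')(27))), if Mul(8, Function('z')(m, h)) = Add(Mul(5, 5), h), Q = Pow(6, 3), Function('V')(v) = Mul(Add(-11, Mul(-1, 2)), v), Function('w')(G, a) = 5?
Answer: Rational(-2289, 8) ≈ -286.13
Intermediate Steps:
Function('V')(v) = Mul(-13, v) (Function('V')(v) = Mul(Add(-11, -2), v) = Mul(-13, v))
Q = 216
Function('z')(m, h) = Add(Rational(25, 8), Mul(Rational(1, 8), h)) (Function('z')(m, h) = Mul(Rational(1, 8), Add(Mul(5, 5), h)) = Mul(Rational(1, 8), Add(25, h)) = Add(Rational(25, 8), Mul(Rational(1, 8), h)))
Function('r')(H) = Add(-648, Mul(3, H)) (Function('r')(H) = Mul(-3, Add(216, Mul(-1, H))) = Add(-648, Mul(3, H)))
Add(Function('r')(Function('z')(Function('j')(Add(Function('w')(2, -1), Mul(-1, -5)), -1), 4)), Mul(-1, Function('V')(27))) = Add(Add(-648, Mul(3, Add(Rational(25, 8), Mul(Rational(1, 8), 4)))), Mul(-1, Mul(-13, 27))) = Add(Add(-648, Mul(3, Add(Rational(25, 8), Rational(1, 2)))), Mul(-1, -351)) = Add(Add(-648, Mul(3, Rational(29, 8))), 351) = Add(Add(-648, Rational(87, 8)), 351) = Add(Rational(-5097, 8), 351) = Rational(-2289, 8)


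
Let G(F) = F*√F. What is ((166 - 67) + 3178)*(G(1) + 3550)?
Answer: 11636627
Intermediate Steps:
G(F) = F^(3/2)
((166 - 67) + 3178)*(G(1) + 3550) = ((166 - 67) + 3178)*(1^(3/2) + 3550) = (99 + 3178)*(1 + 3550) = 3277*3551 = 11636627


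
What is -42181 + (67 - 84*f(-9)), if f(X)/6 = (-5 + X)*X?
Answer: -105618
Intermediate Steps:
f(X) = 6*X*(-5 + X) (f(X) = 6*((-5 + X)*X) = 6*(X*(-5 + X)) = 6*X*(-5 + X))
-42181 + (67 - 84*f(-9)) = -42181 + (67 - 504*(-9)*(-5 - 9)) = -42181 + (67 - 504*(-9)*(-14)) = -42181 + (67 - 84*756) = -42181 + (67 - 63504) = -42181 - 63437 = -105618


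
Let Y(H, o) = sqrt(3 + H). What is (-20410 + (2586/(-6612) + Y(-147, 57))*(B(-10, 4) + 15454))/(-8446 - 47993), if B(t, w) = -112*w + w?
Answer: 254045/545577 - 60040*I/18813 ≈ 0.46564 - 3.1914*I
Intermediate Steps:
B(t, w) = -111*w
(-20410 + (2586/(-6612) + Y(-147, 57))*(B(-10, 4) + 15454))/(-8446 - 47993) = (-20410 + (2586/(-6612) + sqrt(3 - 147))*(-111*4 + 15454))/(-8446 - 47993) = (-20410 + (2586*(-1/6612) + sqrt(-144))*(-444 + 15454))/(-56439) = (-20410 + (-431/1102 + 12*I)*15010)*(-1/56439) = (-20410 + (-170245/29 + 180120*I))*(-1/56439) = (-762135/29 + 180120*I)*(-1/56439) = 254045/545577 - 60040*I/18813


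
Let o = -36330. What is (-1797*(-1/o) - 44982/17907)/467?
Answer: -185152771/33756903530 ≈ -0.0054849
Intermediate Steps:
(-1797*(-1/o) - 44982/17907)/467 = (-1797/((-1*(-36330))) - 44982/17907)/467 = (-1797/36330 - 44982*1/17907)*(1/467) = (-1797*1/36330 - 14994/5969)*(1/467) = (-599/12110 - 14994/5969)*(1/467) = -185152771/72284590*1/467 = -185152771/33756903530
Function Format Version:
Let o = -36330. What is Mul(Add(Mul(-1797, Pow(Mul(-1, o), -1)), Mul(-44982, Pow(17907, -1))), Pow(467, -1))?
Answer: Rational(-185152771, 33756903530) ≈ -0.0054849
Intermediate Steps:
Mul(Add(Mul(-1797, Pow(Mul(-1, o), -1)), Mul(-44982, Pow(17907, -1))), Pow(467, -1)) = Mul(Add(Mul(-1797, Pow(Mul(-1, -36330), -1)), Mul(-44982, Pow(17907, -1))), Pow(467, -1)) = Mul(Add(Mul(-1797, Pow(36330, -1)), Mul(-44982, Rational(1, 17907))), Rational(1, 467)) = Mul(Add(Mul(-1797, Rational(1, 36330)), Rational(-14994, 5969)), Rational(1, 467)) = Mul(Add(Rational(-599, 12110), Rational(-14994, 5969)), Rational(1, 467)) = Mul(Rational(-185152771, 72284590), Rational(1, 467)) = Rational(-185152771, 33756903530)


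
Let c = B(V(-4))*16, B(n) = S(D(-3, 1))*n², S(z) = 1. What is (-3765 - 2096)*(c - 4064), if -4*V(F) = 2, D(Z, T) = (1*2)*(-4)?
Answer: 23795660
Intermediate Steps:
D(Z, T) = -8 (D(Z, T) = 2*(-4) = -8)
V(F) = -½ (V(F) = -¼*2 = -½)
B(n) = n² (B(n) = 1*n² = n²)
c = 4 (c = (-½)²*16 = (¼)*16 = 4)
(-3765 - 2096)*(c - 4064) = (-3765 - 2096)*(4 - 4064) = -5861*(-4060) = 23795660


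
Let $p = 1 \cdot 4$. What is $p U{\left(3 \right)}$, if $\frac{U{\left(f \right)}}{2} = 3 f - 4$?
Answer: $40$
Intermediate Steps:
$U{\left(f \right)} = -8 + 6 f$ ($U{\left(f \right)} = 2 \left(3 f - 4\right) = 2 \left(-4 + 3 f\right) = -8 + 6 f$)
$p = 4$
$p U{\left(3 \right)} = 4 \left(-8 + 6 \cdot 3\right) = 4 \left(-8 + 18\right) = 4 \cdot 10 = 40$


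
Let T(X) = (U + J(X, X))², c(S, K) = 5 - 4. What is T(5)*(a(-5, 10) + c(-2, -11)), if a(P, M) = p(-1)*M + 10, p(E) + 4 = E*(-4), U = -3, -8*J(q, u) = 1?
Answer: 6875/64 ≈ 107.42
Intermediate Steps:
J(q, u) = -⅛ (J(q, u) = -⅛*1 = -⅛)
c(S, K) = 1
p(E) = -4 - 4*E (p(E) = -4 + E*(-4) = -4 - 4*E)
a(P, M) = 10 (a(P, M) = (-4 - 4*(-1))*M + 10 = (-4 + 4)*M + 10 = 0*M + 10 = 0 + 10 = 10)
T(X) = 625/64 (T(X) = (-3 - ⅛)² = (-25/8)² = 625/64)
T(5)*(a(-5, 10) + c(-2, -11)) = 625*(10 + 1)/64 = (625/64)*11 = 6875/64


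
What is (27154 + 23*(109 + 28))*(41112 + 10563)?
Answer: 1566010875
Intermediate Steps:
(27154 + 23*(109 + 28))*(41112 + 10563) = (27154 + 23*137)*51675 = (27154 + 3151)*51675 = 30305*51675 = 1566010875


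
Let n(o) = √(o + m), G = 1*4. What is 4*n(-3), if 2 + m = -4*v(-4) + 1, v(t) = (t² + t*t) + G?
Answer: 8*I*√37 ≈ 48.662*I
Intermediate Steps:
G = 4
v(t) = 4 + 2*t² (v(t) = (t² + t*t) + 4 = (t² + t²) + 4 = 2*t² + 4 = 4 + 2*t²)
m = -145 (m = -2 + (-4*(4 + 2*(-4)²) + 1) = -2 + (-4*(4 + 2*16) + 1) = -2 + (-4*(4 + 32) + 1) = -2 + (-4*36 + 1) = -2 + (-144 + 1) = -2 - 143 = -145)
n(o) = √(-145 + o) (n(o) = √(o - 145) = √(-145 + o))
4*n(-3) = 4*√(-145 - 3) = 4*√(-148) = 4*(2*I*√37) = 8*I*√37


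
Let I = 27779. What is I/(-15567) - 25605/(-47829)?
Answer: -310016252/248184681 ≈ -1.2491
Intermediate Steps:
I/(-15567) - 25605/(-47829) = 27779/(-15567) - 25605/(-47829) = 27779*(-1/15567) - 25605*(-1/47829) = -27779/15567 + 8535/15943 = -310016252/248184681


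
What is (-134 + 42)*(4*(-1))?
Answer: 368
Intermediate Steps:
(-134 + 42)*(4*(-1)) = -92*(-4) = 368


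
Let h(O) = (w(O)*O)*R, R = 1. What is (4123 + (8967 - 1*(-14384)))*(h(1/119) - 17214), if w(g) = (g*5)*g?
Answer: -796974776574954/1685159 ≈ -4.7294e+8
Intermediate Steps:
w(g) = 5*g**2 (w(g) = (5*g)*g = 5*g**2)
h(O) = 5*O**3 (h(O) = ((5*O**2)*O)*1 = (5*O**3)*1 = 5*O**3)
(4123 + (8967 - 1*(-14384)))*(h(1/119) - 17214) = (4123 + (8967 - 1*(-14384)))*(5*(1/119)**3 - 17214) = (4123 + (8967 + 14384))*(5*(1/119)**3 - 17214) = (4123 + 23351)*(5*(1/1685159) - 17214) = 27474*(5/1685159 - 17214) = 27474*(-29008327021/1685159) = -796974776574954/1685159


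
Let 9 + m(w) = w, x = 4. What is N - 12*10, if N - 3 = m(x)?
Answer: -122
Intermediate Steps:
m(w) = -9 + w
N = -2 (N = 3 + (-9 + 4) = 3 - 5 = -2)
N - 12*10 = -2 - 12*10 = -2 - 120 = -122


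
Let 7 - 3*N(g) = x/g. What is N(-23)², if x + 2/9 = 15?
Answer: 2502724/385641 ≈ 6.4898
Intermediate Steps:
x = 133/9 (x = -2/9 + 15 = 133/9 ≈ 14.778)
N(g) = 7/3 - 133/(27*g)
N(-23)² = ((7/27)*(-19 + 9*(-23))/(-23))² = ((7/27)*(-1/23)*(-19 - 207))² = ((7/27)*(-1/23)*(-226))² = (1582/621)² = 2502724/385641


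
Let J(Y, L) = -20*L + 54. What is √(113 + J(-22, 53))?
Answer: I*√893 ≈ 29.883*I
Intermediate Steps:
J(Y, L) = 54 - 20*L
√(113 + J(-22, 53)) = √(113 + (54 - 20*53)) = √(113 + (54 - 1060)) = √(113 - 1006) = √(-893) = I*√893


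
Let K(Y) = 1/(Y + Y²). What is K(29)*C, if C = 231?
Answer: 77/290 ≈ 0.26552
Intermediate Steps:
K(29)*C = (1/(29*(1 + 29)))*231 = ((1/29)/30)*231 = ((1/29)*(1/30))*231 = (1/870)*231 = 77/290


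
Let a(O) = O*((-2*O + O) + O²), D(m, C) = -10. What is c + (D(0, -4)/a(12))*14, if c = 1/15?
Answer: -43/1980 ≈ -0.021717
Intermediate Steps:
c = 1/15 ≈ 0.066667
a(O) = O*(O² - O) (a(O) = O*(-O + O²) = O*(O² - O))
c + (D(0, -4)/a(12))*14 = 1/15 - 10*1/(144*(-1 + 12))*14 = 1/15 - 10/(144*11)*14 = 1/15 - 10/1584*14 = 1/15 - 10*1/1584*14 = 1/15 - 5/792*14 = 1/15 - 35/396 = -43/1980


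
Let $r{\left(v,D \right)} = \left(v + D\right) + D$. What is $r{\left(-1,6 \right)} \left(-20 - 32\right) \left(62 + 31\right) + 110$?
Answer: $-53086$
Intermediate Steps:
$r{\left(v,D \right)} = v + 2 D$ ($r{\left(v,D \right)} = \left(D + v\right) + D = v + 2 D$)
$r{\left(-1,6 \right)} \left(-20 - 32\right) \left(62 + 31\right) + 110 = \left(-1 + 2 \cdot 6\right) \left(-20 - 32\right) \left(62 + 31\right) + 110 = \left(-1 + 12\right) \left(-20 - 32\right) 93 + 110 = 11 \left(-20 - 32\right) 93 + 110 = 11 \left(\left(-52\right) 93\right) + 110 = 11 \left(-4836\right) + 110 = -53196 + 110 = -53086$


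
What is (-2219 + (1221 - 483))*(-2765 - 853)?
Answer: 5358258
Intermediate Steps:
(-2219 + (1221 - 483))*(-2765 - 853) = (-2219 + 738)*(-3618) = -1481*(-3618) = 5358258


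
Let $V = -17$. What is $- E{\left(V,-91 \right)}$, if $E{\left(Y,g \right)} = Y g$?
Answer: $-1547$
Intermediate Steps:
$- E{\left(V,-91 \right)} = - \left(-17\right) \left(-91\right) = \left(-1\right) 1547 = -1547$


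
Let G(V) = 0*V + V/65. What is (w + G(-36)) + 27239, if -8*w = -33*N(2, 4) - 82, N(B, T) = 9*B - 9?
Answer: 14188627/520 ≈ 27286.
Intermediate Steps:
N(B, T) = -9 + 9*B
w = 379/8 (w = -(-33*(-9 + 9*2) - 82)/8 = -(-33*(-9 + 18) - 82)/8 = -(-33*9 - 82)/8 = -(-297 - 82)/8 = -⅛*(-379) = 379/8 ≈ 47.375)
G(V) = V/65 (G(V) = 0 + V*(1/65) = 0 + V/65 = V/65)
(w + G(-36)) + 27239 = (379/8 + (1/65)*(-36)) + 27239 = (379/8 - 36/65) + 27239 = 24347/520 + 27239 = 14188627/520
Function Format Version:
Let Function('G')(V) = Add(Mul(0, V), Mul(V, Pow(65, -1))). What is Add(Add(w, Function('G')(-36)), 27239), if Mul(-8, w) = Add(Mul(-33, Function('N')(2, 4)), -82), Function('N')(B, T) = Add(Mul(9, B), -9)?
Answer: Rational(14188627, 520) ≈ 27286.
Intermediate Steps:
Function('N')(B, T) = Add(-9, Mul(9, B))
w = Rational(379, 8) (w = Mul(Rational(-1, 8), Add(Mul(-33, Add(-9, Mul(9, 2))), -82)) = Mul(Rational(-1, 8), Add(Mul(-33, Add(-9, 18)), -82)) = Mul(Rational(-1, 8), Add(Mul(-33, 9), -82)) = Mul(Rational(-1, 8), Add(-297, -82)) = Mul(Rational(-1, 8), -379) = Rational(379, 8) ≈ 47.375)
Function('G')(V) = Mul(Rational(1, 65), V) (Function('G')(V) = Add(0, Mul(V, Rational(1, 65))) = Add(0, Mul(Rational(1, 65), V)) = Mul(Rational(1, 65), V))
Add(Add(w, Function('G')(-36)), 27239) = Add(Add(Rational(379, 8), Mul(Rational(1, 65), -36)), 27239) = Add(Add(Rational(379, 8), Rational(-36, 65)), 27239) = Add(Rational(24347, 520), 27239) = Rational(14188627, 520)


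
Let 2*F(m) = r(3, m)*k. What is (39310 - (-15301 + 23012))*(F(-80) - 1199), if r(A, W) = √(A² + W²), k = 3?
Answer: -37887201 + 94797*√6409/2 ≈ -3.4093e+7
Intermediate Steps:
F(m) = 3*√(9 + m²)/2 (F(m) = (√(3² + m²)*3)/2 = (√(9 + m²)*3)/2 = (3*√(9 + m²))/2 = 3*√(9 + m²)/2)
(39310 - (-15301 + 23012))*(F(-80) - 1199) = (39310 - (-15301 + 23012))*(3*√(9 + (-80)²)/2 - 1199) = (39310 - 1*7711)*(3*√(9 + 6400)/2 - 1199) = (39310 - 7711)*(3*√6409/2 - 1199) = 31599*(-1199 + 3*√6409/2) = -37887201 + 94797*√6409/2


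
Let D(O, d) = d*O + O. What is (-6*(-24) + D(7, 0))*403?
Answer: 60853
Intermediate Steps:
D(O, d) = O + O*d (D(O, d) = O*d + O = O + O*d)
(-6*(-24) + D(7, 0))*403 = (-6*(-24) + 7*(1 + 0))*403 = (144 + 7*1)*403 = (144 + 7)*403 = 151*403 = 60853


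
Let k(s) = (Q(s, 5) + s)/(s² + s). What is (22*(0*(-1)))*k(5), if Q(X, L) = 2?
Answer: 0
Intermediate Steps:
k(s) = (2 + s)/(s + s²) (k(s) = (2 + s)/(s² + s) = (2 + s)/(s + s²))
(22*(0*(-1)))*k(5) = (22*(0*(-1)))*((2 + 5)/(5*(1 + 5))) = (22*0)*((⅕)*7/6) = 0*((⅕)*(⅙)*7) = 0*(7/30) = 0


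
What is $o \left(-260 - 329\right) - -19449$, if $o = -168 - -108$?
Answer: $54789$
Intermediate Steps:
$o = -60$ ($o = -168 + 108 = -60$)
$o \left(-260 - 329\right) - -19449 = - 60 \left(-260 - 329\right) - -19449 = \left(-60\right) \left(-589\right) + 19449 = 35340 + 19449 = 54789$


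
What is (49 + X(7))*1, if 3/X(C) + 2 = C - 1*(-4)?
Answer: 148/3 ≈ 49.333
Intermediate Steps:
X(C) = 3/(2 + C) (X(C) = 3/(-2 + (C - 1*(-4))) = 3/(-2 + (C + 4)) = 3/(-2 + (4 + C)) = 3/(2 + C))
(49 + X(7))*1 = (49 + 3/(2 + 7))*1 = (49 + 3/9)*1 = (49 + 3*(⅑))*1 = (49 + ⅓)*1 = (148/3)*1 = 148/3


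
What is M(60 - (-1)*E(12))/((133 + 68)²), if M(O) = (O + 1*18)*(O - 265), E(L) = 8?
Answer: -16942/40401 ≈ -0.41935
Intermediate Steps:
M(O) = (-265 + O)*(18 + O) (M(O) = (O + 18)*(-265 + O) = (18 + O)*(-265 + O) = (-265 + O)*(18 + O))
M(60 - (-1)*E(12))/((133 + 68)²) = (-4770 + (60 - (-1)*8)² - 247*(60 - (-1)*8))/((133 + 68)²) = (-4770 + (60 - 1*(-8))² - 247*(60 - 1*(-8)))/(201²) = (-4770 + (60 + 8)² - 247*(60 + 8))/40401 = (-4770 + 68² - 247*68)*(1/40401) = (-4770 + 4624 - 16796)*(1/40401) = -16942*1/40401 = -16942/40401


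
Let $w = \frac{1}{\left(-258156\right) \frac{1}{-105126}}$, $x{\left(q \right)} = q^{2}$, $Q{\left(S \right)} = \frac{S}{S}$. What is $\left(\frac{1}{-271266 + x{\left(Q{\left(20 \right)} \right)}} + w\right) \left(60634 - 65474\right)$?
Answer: $- \frac{2300350862876}{1167144789} \approx -1970.9$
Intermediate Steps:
$Q{\left(S \right)} = 1$
$w = \frac{17521}{43026}$ ($w = \frac{1}{\left(-258156\right) \left(- \frac{1}{105126}\right)} = \frac{1}{\frac{43026}{17521}} = \frac{17521}{43026} \approx 0.40722$)
$\left(\frac{1}{-271266 + x{\left(Q{\left(20 \right)} \right)}} + w\right) \left(60634 - 65474\right) = \left(\frac{1}{-271266 + 1^{2}} + \frac{17521}{43026}\right) \left(60634 - 65474\right) = \left(\frac{1}{-271266 + 1} + \frac{17521}{43026}\right) \left(-4840\right) = \left(\frac{1}{-271265} + \frac{17521}{43026}\right) \left(-4840\right) = \left(- \frac{1}{271265} + \frac{17521}{43026}\right) \left(-4840\right) = \frac{4752791039}{11671447890} \left(-4840\right) = - \frac{2300350862876}{1167144789}$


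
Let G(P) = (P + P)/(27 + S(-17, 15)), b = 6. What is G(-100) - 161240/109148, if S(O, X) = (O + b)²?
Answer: -2855820/1009619 ≈ -2.8286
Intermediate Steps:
S(O, X) = (6 + O)² (S(O, X) = (O + 6)² = (6 + O)²)
G(P) = P/74 (G(P) = (P + P)/(27 + (6 - 17)²) = (2*P)/(27 + (-11)²) = (2*P)/(27 + 121) = (2*P)/148 = (2*P)*(1/148) = P/74)
G(-100) - 161240/109148 = (1/74)*(-100) - 161240/109148 = -50/37 - 161240/109148 = -50/37 - 1*40310/27287 = -50/37 - 40310/27287 = -2855820/1009619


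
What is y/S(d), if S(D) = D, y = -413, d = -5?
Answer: 413/5 ≈ 82.600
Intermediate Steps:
y/S(d) = -413/(-5) = -413*(-⅕) = 413/5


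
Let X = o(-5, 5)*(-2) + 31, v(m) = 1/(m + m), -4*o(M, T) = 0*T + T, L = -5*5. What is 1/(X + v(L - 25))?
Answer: 100/3349 ≈ 0.029860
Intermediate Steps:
L = -25
o(M, T) = -T/4 (o(M, T) = -(0*T + T)/4 = -(0 + T)/4 = -T/4)
v(m) = 1/(2*m)
X = 67/2 (X = -¼*5*(-2) + 31 = -5/4*(-2) + 31 = 5/2 + 31 = 67/2 ≈ 33.500)
1/(X + v(L - 25)) = 1/(67/2 + 1/(2*(-25 - 25))) = 1/(67/2 + (½)/(-50)) = 1/(67/2 + (½)*(-1/50)) = 1/(67/2 - 1/100) = 1/(3349/100) = 100/3349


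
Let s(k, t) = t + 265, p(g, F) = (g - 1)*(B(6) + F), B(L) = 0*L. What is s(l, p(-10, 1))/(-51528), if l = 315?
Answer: -127/25764 ≈ -0.0049294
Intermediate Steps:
B(L) = 0
p(g, F) = F*(-1 + g) (p(g, F) = (g - 1)*(0 + F) = (-1 + g)*F = F*(-1 + g))
s(k, t) = 265 + t
s(l, p(-10, 1))/(-51528) = (265 + 1*(-1 - 10))/(-51528) = (265 + 1*(-11))*(-1/51528) = (265 - 11)*(-1/51528) = 254*(-1/51528) = -127/25764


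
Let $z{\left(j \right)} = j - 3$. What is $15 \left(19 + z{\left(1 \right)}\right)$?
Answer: $255$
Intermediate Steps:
$z{\left(j \right)} = -3 + j$
$15 \left(19 + z{\left(1 \right)}\right) = 15 \left(19 + \left(-3 + 1\right)\right) = 15 \left(19 - 2\right) = 15 \cdot 17 = 255$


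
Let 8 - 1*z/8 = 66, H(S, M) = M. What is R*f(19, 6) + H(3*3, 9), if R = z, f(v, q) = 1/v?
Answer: -293/19 ≈ -15.421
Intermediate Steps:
z = -464 (z = 64 - 8*66 = 64 - 528 = -464)
R = -464
R*f(19, 6) + H(3*3, 9) = -464/19 + 9 = -293/19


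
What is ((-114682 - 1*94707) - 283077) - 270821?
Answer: -763287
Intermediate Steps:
((-114682 - 1*94707) - 283077) - 270821 = ((-114682 - 94707) - 283077) - 270821 = (-209389 - 283077) - 270821 = -492466 - 270821 = -763287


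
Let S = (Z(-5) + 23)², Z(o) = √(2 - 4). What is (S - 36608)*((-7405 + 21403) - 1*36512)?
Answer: 812327634 - 1035644*I*√2 ≈ 8.1233e+8 - 1.4646e+6*I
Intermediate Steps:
Z(o) = I*√2 (Z(o) = √(-2) = I*√2)
S = (23 + I*√2)² (S = (I*√2 + 23)² = (23 + I*√2)² ≈ 527.0 + 65.054*I)
(S - 36608)*((-7405 + 21403) - 1*36512) = ((23 + I*√2)² - 36608)*((-7405 + 21403) - 1*36512) = (-36608 + (23 + I*√2)²)*(13998 - 36512) = (-36608 + (23 + I*√2)²)*(-22514) = 824192512 - 22514*(23 + I*√2)²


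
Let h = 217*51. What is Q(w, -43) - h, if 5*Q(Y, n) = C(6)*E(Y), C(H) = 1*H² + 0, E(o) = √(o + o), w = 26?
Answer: -11067 + 72*√13/5 ≈ -11015.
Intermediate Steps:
E(o) = √2*√o (E(o) = √(2*o) = √2*√o)
C(H) = H² (C(H) = H² + 0 = H²)
Q(Y, n) = 36*√2*√Y/5 (Q(Y, n) = (6²*(√2*√Y))/5 = (36*(√2*√Y))/5 = (36*√2*√Y)/5 = 36*√2*√Y/5)
h = 11067
Q(w, -43) - h = 36*√2*√26/5 - 1*11067 = 72*√13/5 - 11067 = -11067 + 72*√13/5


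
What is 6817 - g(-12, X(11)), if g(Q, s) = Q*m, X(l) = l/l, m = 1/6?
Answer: 6819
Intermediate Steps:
m = 1/6 ≈ 0.16667
X(l) = 1
g(Q, s) = Q/6 (g(Q, s) = Q*(1/6) = Q/6)
6817 - g(-12, X(11)) = 6817 - (-12)/6 = 6817 - 1*(-2) = 6817 + 2 = 6819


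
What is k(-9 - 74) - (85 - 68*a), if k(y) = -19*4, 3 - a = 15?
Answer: -977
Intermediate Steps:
a = -12 (a = 3 - 1*15 = 3 - 15 = -12)
k(y) = -76
k(-9 - 74) - (85 - 68*a) = -76 - (85 - 68*(-12)) = -76 - (85 + 816) = -76 - 1*901 = -76 - 901 = -977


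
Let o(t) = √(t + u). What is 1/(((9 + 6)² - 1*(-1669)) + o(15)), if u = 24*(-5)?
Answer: 1894/3587341 - I*√105/3587341 ≈ 0.00052797 - 2.8564e-6*I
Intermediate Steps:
u = -120
o(t) = √(-120 + t) (o(t) = √(t - 120) = √(-120 + t))
1/(((9 + 6)² - 1*(-1669)) + o(15)) = 1/(((9 + 6)² - 1*(-1669)) + √(-120 + 15)) = 1/((15² + 1669) + √(-105)) = 1/((225 + 1669) + I*√105) = 1/(1894 + I*√105)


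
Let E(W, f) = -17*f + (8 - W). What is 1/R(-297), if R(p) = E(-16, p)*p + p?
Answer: -1/1506978 ≈ -6.6358e-7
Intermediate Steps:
E(W, f) = 8 - W - 17*f
R(p) = p + p*(24 - 17*p) (R(p) = (8 - 1*(-16) - 17*p)*p + p = (8 + 16 - 17*p)*p + p = (24 - 17*p)*p + p = p*(24 - 17*p) + p = p + p*(24 - 17*p))
1/R(-297) = 1/(-297*(25 - 17*(-297))) = 1/(-297*(25 + 5049)) = 1/(-297*5074) = 1/(-1506978) = -1/1506978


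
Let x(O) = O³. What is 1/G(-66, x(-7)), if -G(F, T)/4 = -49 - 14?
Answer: 1/252 ≈ 0.0039683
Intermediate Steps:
G(F, T) = 252 (G(F, T) = -4*(-49 - 14) = -4*(-63) = 252)
1/G(-66, x(-7)) = 1/252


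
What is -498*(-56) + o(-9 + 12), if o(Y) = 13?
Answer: 27901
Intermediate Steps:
-498*(-56) + o(-9 + 12) = -498*(-56) + 13 = 27888 + 13 = 27901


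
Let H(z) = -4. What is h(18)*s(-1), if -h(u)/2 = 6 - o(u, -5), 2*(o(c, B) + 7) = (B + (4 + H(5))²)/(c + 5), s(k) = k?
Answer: 603/23 ≈ 26.217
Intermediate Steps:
o(c, B) = -7 + B/(2*(5 + c)) (o(c, B) = -7 + ((B + (4 - 4)²)/(c + 5))/2 = -7 + ((B + 0²)/(5 + c))/2 = -7 + ((B + 0)/(5 + c))/2 = -7 + (B/(5 + c))/2 = -7 + B/(2*(5 + c)))
h(u) = -12 + (-75 - 14*u)/(5 + u) (h(u) = -2*(6 - (-70 - 5 - 14*u)/(2*(5 + u))) = -2*(6 - (-75 - 14*u)/(2*(5 + u))) = -12 + (-75 - 14*u)/(5 + u))
h(18)*s(-1) = ((-135 - 26*18)/(5 + 18))*(-1) = ((-135 - 468)/23)*(-1) = ((1/23)*(-603))*(-1) = -603/23*(-1) = 603/23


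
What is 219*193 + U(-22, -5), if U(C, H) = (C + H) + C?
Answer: 42218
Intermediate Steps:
U(C, H) = H + 2*C
219*193 + U(-22, -5) = 219*193 + (-5 + 2*(-22)) = 42267 + (-5 - 44) = 42267 - 49 = 42218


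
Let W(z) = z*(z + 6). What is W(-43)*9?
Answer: 14319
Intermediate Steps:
W(z) = z*(6 + z)
W(-43)*9 = -43*(6 - 43)*9 = -43*(-37)*9 = 1591*9 = 14319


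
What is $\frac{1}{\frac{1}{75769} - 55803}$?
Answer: $- \frac{75769}{4228137506} \approx -1.792 \cdot 10^{-5}$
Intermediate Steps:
$\frac{1}{\frac{1}{75769} - 55803} = \frac{1}{- \frac{4228137506}{75769}} = - \frac{75769}{4228137506}$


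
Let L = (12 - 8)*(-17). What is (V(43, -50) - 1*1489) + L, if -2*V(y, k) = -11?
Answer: -3103/2 ≈ -1551.5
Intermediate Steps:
V(y, k) = 11/2 (V(y, k) = -½*(-11) = 11/2)
L = -68 (L = 4*(-17) = -68)
(V(43, -50) - 1*1489) + L = (11/2 - 1*1489) - 68 = (11/2 - 1489) - 68 = -2967/2 - 68 = -3103/2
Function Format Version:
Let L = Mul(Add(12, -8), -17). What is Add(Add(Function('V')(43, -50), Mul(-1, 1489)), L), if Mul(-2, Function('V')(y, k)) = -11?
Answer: Rational(-3103, 2) ≈ -1551.5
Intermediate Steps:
Function('V')(y, k) = Rational(11, 2) (Function('V')(y, k) = Mul(Rational(-1, 2), -11) = Rational(11, 2))
L = -68 (L = Mul(4, -17) = -68)
Add(Add(Function('V')(43, -50), Mul(-1, 1489)), L) = Add(Add(Rational(11, 2), Mul(-1, 1489)), -68) = Add(Add(Rational(11, 2), -1489), -68) = Add(Rational(-2967, 2), -68) = Rational(-3103, 2)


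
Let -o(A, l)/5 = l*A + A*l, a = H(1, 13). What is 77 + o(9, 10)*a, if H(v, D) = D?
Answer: -11623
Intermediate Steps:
a = 13
o(A, l) = -10*A*l (o(A, l) = -5*(l*A + A*l) = -5*(A*l + A*l) = -10*A*l)
77 + o(9, 10)*a = 77 - 10*9*10*13 = 77 - 900*13 = 77 - 11700 = -11623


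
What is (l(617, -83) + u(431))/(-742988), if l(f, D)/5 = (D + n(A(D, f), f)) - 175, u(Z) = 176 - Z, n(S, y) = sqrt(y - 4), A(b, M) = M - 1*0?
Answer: 1545/742988 - 5*sqrt(613)/742988 ≈ 0.0019128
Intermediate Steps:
A(b, M) = M (A(b, M) = M + 0 = M)
n(S, y) = sqrt(-4 + y)
l(f, D) = -875 + 5*D + 5*sqrt(-4 + f) (l(f, D) = 5*((D + sqrt(-4 + f)) - 175) = 5*(-175 + D + sqrt(-4 + f)) = -875 + 5*D + 5*sqrt(-4 + f))
(l(617, -83) + u(431))/(-742988) = ((-875 + 5*(-83) + 5*sqrt(-4 + 617)) + (176 - 1*431))/(-742988) = ((-875 - 415 + 5*sqrt(613)) + (176 - 431))*(-1/742988) = ((-1290 + 5*sqrt(613)) - 255)*(-1/742988) = (-1545 + 5*sqrt(613))*(-1/742988) = 1545/742988 - 5*sqrt(613)/742988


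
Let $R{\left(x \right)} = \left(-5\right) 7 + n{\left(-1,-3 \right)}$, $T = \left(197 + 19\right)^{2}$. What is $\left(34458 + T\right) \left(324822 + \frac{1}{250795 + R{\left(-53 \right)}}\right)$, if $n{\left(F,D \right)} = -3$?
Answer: $\frac{6606848069144070}{250757} \approx 2.6348 \cdot 10^{10}$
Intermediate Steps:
$T = 46656$ ($T = 216^{2} = 46656$)
$R{\left(x \right)} = -38$ ($R{\left(x \right)} = \left(-5\right) 7 - 3 = -35 - 3 = -38$)
$\left(34458 + T\right) \left(324822 + \frac{1}{250795 + R{\left(-53 \right)}}\right) = \left(34458 + 46656\right) \left(324822 + \frac{1}{250795 - 38}\right) = 81114 \left(324822 + \frac{1}{250757}\right) = 81114 \cdot \frac{81451390255}{250757} = \frac{6606848069144070}{250757}$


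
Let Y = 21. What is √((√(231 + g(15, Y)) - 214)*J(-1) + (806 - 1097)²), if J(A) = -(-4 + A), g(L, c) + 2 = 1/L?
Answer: √(752499 + 6*√12885)/3 ≈ 289.29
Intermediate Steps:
g(L, c) = -2 + 1/L
J(A) = 4 - A
√((√(231 + g(15, Y)) - 214)*J(-1) + (806 - 1097)²) = √((√(231 + (-2 + 1/15)) - 214)*(4 - 1*(-1)) + (806 - 1097)²) = √((√(231 + (-2 + 1/15)) - 214)*(4 + 1) + (-291)²) = √((√(231 - 29/15) - 214)*5 + 84681) = √((√(3436/15) - 214)*5 + 84681) = √((2*√12885/15 - 214)*5 + 84681) = √((-214 + 2*√12885/15)*5 + 84681) = √((-1070 + 2*√12885/3) + 84681) = √(83611 + 2*√12885/3)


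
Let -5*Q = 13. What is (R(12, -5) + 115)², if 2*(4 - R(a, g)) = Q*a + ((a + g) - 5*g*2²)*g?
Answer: 16168441/100 ≈ 1.6168e+5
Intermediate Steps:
Q = -13/5 (Q = -⅕*13 = -13/5 ≈ -2.6000)
R(a, g) = 4 + 13*a/10 - g*(a - 19*g)/2 (R(a, g) = 4 - (-13*a/5 + ((a + g) - 5*g*2²)*g)/2 = 4 - (-13*a/5 + ((a + g) - 5*g*4)*g)/2 = 4 - (-13*a/5 + ((a + g) - 20*g)*g)/2 = 4 - (-13*a/5 + (a - 19*g)*g)/2 = 4 - (-13*a/5 + g*(a - 19*g))/2 = 4 + (13*a/10 - g*(a - 19*g)/2) = 4 + 13*a/10 - g*(a - 19*g)/2)
(R(12, -5) + 115)² = ((4 + (13/10)*12 + (19/2)*(-5)² - ½*12*(-5)) + 115)² = ((4 + 78/5 + (19/2)*25 + 30) + 115)² = ((4 + 78/5 + 475/2 + 30) + 115)² = (2871/10 + 115)² = (4021/10)² = 16168441/100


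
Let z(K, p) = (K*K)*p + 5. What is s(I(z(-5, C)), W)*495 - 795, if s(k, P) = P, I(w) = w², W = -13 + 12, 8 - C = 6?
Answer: -1290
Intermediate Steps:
C = 2 (C = 8 - 1*6 = 8 - 6 = 2)
z(K, p) = 5 + p*K² (z(K, p) = K²*p + 5 = p*K² + 5 = 5 + p*K²)
W = -1
s(I(z(-5, C)), W)*495 - 795 = -1*495 - 795 = -495 - 795 = -1290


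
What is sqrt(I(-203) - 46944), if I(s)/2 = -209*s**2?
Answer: I*sqrt(17272306) ≈ 4156.0*I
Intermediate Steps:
I(s) = -418*s**2 (I(s) = 2*(-209*s**2) = -418*s**2)
sqrt(I(-203) - 46944) = sqrt(-418*(-203)**2 - 46944) = sqrt(-418*41209 - 46944) = sqrt(-17225362 - 46944) = sqrt(-17272306) = I*sqrt(17272306)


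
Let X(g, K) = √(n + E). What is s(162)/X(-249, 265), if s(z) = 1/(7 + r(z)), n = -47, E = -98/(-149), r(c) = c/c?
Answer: -I*√1028845/55240 ≈ -0.018362*I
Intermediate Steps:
r(c) = 1
E = 98/149 (E = -98*(-1/149) = 98/149 ≈ 0.65772)
s(z) = ⅛ (s(z) = 1/(7 + 1) = 1/8 = ⅛)
X(g, K) = I*√1028845/149 (X(g, K) = √(-47 + 98/149) = √(-6905/149) = I*√1028845/149)
s(162)/X(-249, 265) = 1/(8*((I*√1028845/149))) = (-I*√1028845/6905)/8 = -I*√1028845/55240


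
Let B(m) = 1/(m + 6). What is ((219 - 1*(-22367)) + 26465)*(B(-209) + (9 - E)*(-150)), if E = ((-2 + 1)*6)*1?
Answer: -22404093301/203 ≈ -1.1036e+8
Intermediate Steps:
B(m) = 1/(6 + m)
E = -6 (E = -1*6*1 = -6*1 = -6)
((219 - 1*(-22367)) + 26465)*(B(-209) + (9 - E)*(-150)) = ((219 - 1*(-22367)) + 26465)*(1/(6 - 209) + (9 - 1*(-6))*(-150)) = ((219 + 22367) + 26465)*(1/(-203) + (9 + 6)*(-150)) = (22586 + 26465)*(-1/203 + 15*(-150)) = 49051*(-1/203 - 2250) = 49051*(-456751/203) = -22404093301/203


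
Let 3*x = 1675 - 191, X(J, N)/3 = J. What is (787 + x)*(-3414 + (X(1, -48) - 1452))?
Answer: -6232745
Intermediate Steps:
X(J, N) = 3*J
x = 1484/3 (x = (1675 - 191)/3 = (⅓)*1484 = 1484/3 ≈ 494.67)
(787 + x)*(-3414 + (X(1, -48) - 1452)) = (787 + 1484/3)*(-3414 + (3*1 - 1452)) = 3845*(-3414 + (3 - 1452))/3 = 3845*(-3414 - 1449)/3 = (3845/3)*(-4863) = -6232745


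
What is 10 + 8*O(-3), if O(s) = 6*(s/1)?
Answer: -134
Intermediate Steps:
O(s) = 6*s (O(s) = 6*(s*1) = 6*s)
10 + 8*O(-3) = 10 + 8*(6*(-3)) = 10 + 8*(-18) = 10 - 144 = -134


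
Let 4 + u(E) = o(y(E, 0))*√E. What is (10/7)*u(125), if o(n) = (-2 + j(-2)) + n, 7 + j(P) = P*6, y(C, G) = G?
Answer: -40/7 - 150*√5 ≈ -341.12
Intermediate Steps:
j(P) = -7 + 6*P (j(P) = -7 + P*6 = -7 + 6*P)
o(n) = -21 + n (o(n) = (-2 + (-7 + 6*(-2))) + n = (-2 + (-7 - 12)) + n = (-2 - 19) + n = -21 + n)
u(E) = -4 - 21*√E (u(E) = -4 + (-21 + 0)*√E = -4 - 21*√E)
(10/7)*u(125) = (10/7)*(-4 - 105*√5) = (10*(⅐))*(-4 - 105*√5) = 10*(-4 - 105*√5)/7 = -40/7 - 150*√5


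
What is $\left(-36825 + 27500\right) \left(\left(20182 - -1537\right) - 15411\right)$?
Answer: $-58822100$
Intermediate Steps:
$\left(-36825 + 27500\right) \left(\left(20182 - -1537\right) - 15411\right) = - 9325 \left(\left(20182 + 1537\right) - 15411\right) = - 9325 \left(21719 - 15411\right) = \left(-9325\right) 6308 = -58822100$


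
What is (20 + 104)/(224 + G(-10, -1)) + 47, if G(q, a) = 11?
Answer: 11169/235 ≈ 47.528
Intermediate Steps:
(20 + 104)/(224 + G(-10, -1)) + 47 = (20 + 104)/(224 + 11) + 47 = 124/235 + 47 = 11169/235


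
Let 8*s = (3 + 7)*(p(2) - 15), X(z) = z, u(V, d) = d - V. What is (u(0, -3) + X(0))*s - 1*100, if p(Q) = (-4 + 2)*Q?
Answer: -115/4 ≈ -28.750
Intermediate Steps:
p(Q) = -2*Q
s = -95/4 (s = ((3 + 7)*(-2*2 - 15))/8 = (10*(-4 - 15))/8 = (10*(-19))/8 = (⅛)*(-190) = -95/4 ≈ -23.750)
(u(0, -3) + X(0))*s - 1*100 = ((-3 - 1*0) + 0)*(-95/4) - 1*100 = ((-3 + 0) + 0)*(-95/4) - 100 = (-3 + 0)*(-95/4) - 100 = -3*(-95/4) - 100 = 285/4 - 100 = -115/4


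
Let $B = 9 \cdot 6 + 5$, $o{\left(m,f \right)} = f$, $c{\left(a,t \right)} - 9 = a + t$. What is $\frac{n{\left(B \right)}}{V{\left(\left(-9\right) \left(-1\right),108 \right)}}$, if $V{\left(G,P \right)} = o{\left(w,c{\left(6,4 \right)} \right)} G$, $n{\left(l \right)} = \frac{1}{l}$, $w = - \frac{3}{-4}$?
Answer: $\frac{1}{10089} \approx 9.9118 \cdot 10^{-5}$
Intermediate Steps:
$c{\left(a,t \right)} = 9 + a + t$ ($c{\left(a,t \right)} = 9 + \left(a + t\right) = 9 + a + t$)
$w = \frac{3}{4}$ ($w = \left(-3\right) \left(- \frac{1}{4}\right) = \frac{3}{4} \approx 0.75$)
$B = 59$ ($B = 54 + 5 = 59$)
$V{\left(G,P \right)} = 19 G$ ($V{\left(G,P \right)} = \left(9 + 6 + 4\right) G = 19 G$)
$\frac{n{\left(B \right)}}{V{\left(\left(-9\right) \left(-1\right),108 \right)}} = \frac{1}{59 \cdot 19 \left(\left(-9\right) \left(-1\right)\right)} = \frac{1}{59 \cdot 19 \cdot 9} = \frac{1}{59 \cdot 171} = \frac{1}{59} \cdot \frac{1}{171} = \frac{1}{10089}$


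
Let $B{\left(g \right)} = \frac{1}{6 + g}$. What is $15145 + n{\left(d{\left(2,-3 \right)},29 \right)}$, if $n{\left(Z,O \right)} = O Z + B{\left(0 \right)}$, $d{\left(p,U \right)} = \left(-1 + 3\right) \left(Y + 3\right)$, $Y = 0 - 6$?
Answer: $\frac{89827}{6} \approx 14971.0$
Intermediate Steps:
$Y = -6$ ($Y = 0 - 6 = -6$)
$d{\left(p,U \right)} = -6$ ($d{\left(p,U \right)} = \left(-1 + 3\right) \left(-6 + 3\right) = 2 \left(-3\right) = -6$)
$n{\left(Z,O \right)} = \frac{1}{6} + O Z$ ($n{\left(Z,O \right)} = O Z + \frac{1}{6 + 0} = O Z + \frac{1}{6} = \frac{1}{6} + O Z$)
$15145 + n{\left(d{\left(2,-3 \right)},29 \right)} = 15145 + \left(\frac{1}{6} + 29 \left(-6\right)\right) = 15145 + \left(\frac{1}{6} - 174\right) = 15145 - \frac{1043}{6} = \frac{89827}{6}$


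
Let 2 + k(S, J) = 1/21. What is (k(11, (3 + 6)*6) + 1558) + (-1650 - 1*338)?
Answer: -9071/21 ≈ -431.95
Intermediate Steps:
k(S, J) = -41/21 (k(S, J) = -2 + 1/21 = -41/21)
(k(11, (3 + 6)*6) + 1558) + (-1650 - 1*338) = (-41/21 + 1558) + (-1650 - 1*338) = 32677/21 + (-1650 - 338) = 32677/21 - 1988 = -9071/21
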